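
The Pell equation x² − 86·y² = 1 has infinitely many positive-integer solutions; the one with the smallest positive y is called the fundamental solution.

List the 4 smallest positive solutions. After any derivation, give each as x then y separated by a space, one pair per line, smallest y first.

√86 = [9; 3,1,1,1,8,1,1,1,3,18, …], period ℓ=10 (even) → k=9
k=0  a_k=9  p_k/q_k = 9/1
k=1  a_k=3  p_k/q_k = 28/3
k=2  a_k=1  p_k/q_k = 37/4
k=3  a_k=1  p_k/q_k = 65/7
k=4  a_k=1  p_k/q_k = 102/11
k=5  a_k=8  p_k/q_k = 881/95
…
k=7  a_k=1  p_k/q_k = 1864/201
k=8  a_k=1  p_k/q_k = 2847/307
k=9  a_k=3  p_k/q_k = 10405/1122
→ (10405, 1122).  Check: 10405²=108264025, 86·1122²=108264024, difference 1.
(10405+1122√86)^2 = 216528049 + 23348820√86
(10405+1122√86)^3 = 4505948689285 + 485888943078√86
(10405+1122√86)^4 = 93768792007492801 + 10111348882104360√86

10405 1122
216528049 23348820
4505948689285 485888943078
93768792007492801 10111348882104360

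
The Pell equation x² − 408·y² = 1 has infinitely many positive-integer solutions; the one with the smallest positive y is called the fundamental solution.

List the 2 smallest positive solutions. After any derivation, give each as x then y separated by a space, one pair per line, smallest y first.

√408 = [20; 5,40, …], period ℓ=2 (even) → k=1
step 0: (20, 1)  from 20·(1,0) + (0,1)
step 1: (101, 5)  from 5·(20,1) + (1,0)
→ (101, 5).  Check: 101²=10201, 408·5²=10200, difference 1.
k=2:  x_2 = 101·101+408·5·5 = 20401,  y_2 = 101·5+5·101 = 1010

101 5
20401 1010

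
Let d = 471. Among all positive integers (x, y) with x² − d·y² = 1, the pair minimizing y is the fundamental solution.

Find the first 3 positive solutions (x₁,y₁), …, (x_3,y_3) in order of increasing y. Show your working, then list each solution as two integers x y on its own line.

7838695 361188
122890278606049 5662485139320
1926598824915678693415 88772987898323613612

√471 → a₀=21, period (1,2,2,1,3,…,2,1,42); ℓ=14 even so k=13
k=0  a_k=21  p_k/q_k = 21/1
…
k=2  a_k=2  p_k/q_k = 65/3
k=3  a_k=2  p_k/q_k = 152/7
k=4  a_k=1  p_k/q_k = 217/10
k=5  a_k=3  p_k/q_k = 803/37
k=6  a_k=4  p_k/q_k = 3429/158
…
k=8  a_k=4  p_k/q_k = 198665/9154
…
k=10  a_k=1  p_k/q_k = 843469/38865
…
k=12  a_k=2  p_k/q_k = 5506953/253747
k=13  a_k=1  p_k/q_k = 7838695/361188
(x₁, y₁) = (7838695, 361188);  7838695² − 471·361188² = 1 ✓
k=2:  x_2 = 7838695·7838695+471·361188·361188 = 122890278606049,  y_2 = 7838695·361188+361188·7838695 = 5662485139320
k=3:  x_3 = 7838695·122890278606049+471·361188·5662485139320 = 1926598824915678693415,  y_3 = 7838695·5662485139320+361188·122890278606049 = 88772987898323613612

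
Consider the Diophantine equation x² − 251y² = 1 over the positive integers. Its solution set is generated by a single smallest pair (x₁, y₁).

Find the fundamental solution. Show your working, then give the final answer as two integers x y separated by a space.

3674890 231957

√251 → a₀=15, period (1,5,2,1,2,…,5,1,30); ℓ=14 even so k=13
k=0  a_k=15  p_k/q_k = 15/1
k=1  a_k=1  p_k/q_k = 16/1
…
k=4  a_k=1  p_k/q_k = 301/19
…
k=7  a_k=15  p_k/q_k = 29563/1866
…
k=11  a_k=2  p_k/q_k = 577033/36422
k=12  a_k=5  p_k/q_k = 3097857/195535
k=13  a_k=1  p_k/q_k = 3674890/231957
(x₁, y₁) = (3674890, 231957);  3674890² − 251·231957² = 1 ✓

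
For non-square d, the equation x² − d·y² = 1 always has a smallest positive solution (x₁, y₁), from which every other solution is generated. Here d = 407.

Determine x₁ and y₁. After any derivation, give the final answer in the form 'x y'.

√407 → a₀=20, period (5,1,2,1,5,40); ℓ=6 even so k=5
a_0=20:  p_0=20·1+0=20,  q_0=20·0+1=1
…
a_4=1:  p_4=1·343+121=464,  q_4=1·17+6=23
a_5=5:  p_5=5·464+343=2663,  q_5=5·23+17=132
fundamental: x₁=2663, y₁=132  (since 7091569 − 407·17424 = 1)

2663 132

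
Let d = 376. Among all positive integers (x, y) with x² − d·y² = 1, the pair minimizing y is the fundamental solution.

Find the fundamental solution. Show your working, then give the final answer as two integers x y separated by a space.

2143295 110532

√376 = [19; 2,1,1,3,1,…,1,2,38, …], period ℓ=16 (even) → k=15
step 0: (19, 1)  from 19·(1,0) + (0,1)
step 1: (39, 2)  from 2·(19,1) + (1,0)
step 2: (58, 3)  from 1·(39,2) + (19,1)
step 3: (97, 5)  from 1·(58,3) + (39,2)
…
step 5: (446, 23)  from 1·(349,18) + (97,5)
…
step 8: (12953, 668)  from 4·(2928,151) + (1241,64)
step 9: (28834, 1487)  from 2·(12953,668) + (2928,151)
step 10: (70621, 3642)  from 2·(28834,1487) + (12953,668)
step 11: (99455, 5129)  from 1·(70621,3642) + (28834,1487)
step 12: (368986, 19029)  from 3·(99455,5129) + (70621,3642)
…
step 14: (837427, 43187)  from 1·(468441,24158) + (368986,19029)
step 15: (2143295, 110532)  from 2·(837427,43187) + (468441,24158)
→ (2143295, 110532).  Check: 2143295²=4593713457025, 376·110532²=4593713457024, difference 1.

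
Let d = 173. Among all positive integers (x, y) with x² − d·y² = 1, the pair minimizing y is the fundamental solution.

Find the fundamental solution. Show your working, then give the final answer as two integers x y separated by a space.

2499849 190060

√173 → a₀=13, period (6,1,1,6,26); ℓ=5 odd so k=9
i=0: a=13 ⇒ p=13, q=1
i=1: a=6 ⇒ p=79, q=6
i=2: a=1 ⇒ p=92, q=7
i=3: a=1 ⇒ p=171, q=13
i=4: a=6 ⇒ p=1118, q=85
…
i=7: a=1 ⇒ p=205791, q=15646
i=8: a=1 ⇒ p=382343, q=29069
i=9: a=6 ⇒ p=2499849, q=190060
fundamental: x₁=2499849, y₁=190060  (since 6249245022801 − 173·36122803600 = 1)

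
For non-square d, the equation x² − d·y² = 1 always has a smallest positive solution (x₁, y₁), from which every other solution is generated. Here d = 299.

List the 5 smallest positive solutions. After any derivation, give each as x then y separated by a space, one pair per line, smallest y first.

√299 → a₀=17, period (3,2,3,34); ℓ=4 even so k=3
step 0: (17, 1)  from 17·(1,0) + (0,1)
step 1: (52, 3)  from 3·(17,1) + (1,0)
step 2: (121, 7)  from 2·(52,3) + (17,1)
step 3: (415, 24)  from 3·(121,7) + (52,3)
→ (415, 24).  Check: 415²=172225, 299·24²=172224, difference 1.
n=2: (415,24)∘(415,24) = (415·415+299·24·24, 415·24+24·415) = (344449,19920)
n=3: (344449,19920)∘(415,24) = (415·344449+299·24·19920, 415·19920+24·344449) = (285892255,16533576)
n=4: (285892255,16533576)∘(415,24) = (415·285892255+299·24·16533576, 415·16533576+24·285892255) = (237290227201,13722848160)
n=5: (237290227201,13722848160)∘(415,24) = (415·237290227201+299·24·13722848160, 415·13722848160+24·237290227201) = (196950602684575,11389947439224)

415 24
344449 19920
285892255 16533576
237290227201 13722848160
196950602684575 11389947439224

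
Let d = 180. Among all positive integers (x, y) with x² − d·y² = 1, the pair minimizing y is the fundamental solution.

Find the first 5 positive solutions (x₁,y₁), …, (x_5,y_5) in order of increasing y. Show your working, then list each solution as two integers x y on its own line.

161 12
51841 3864
16692641 1244196
5374978561 400627248
1730726404001 129000729660

[13; 2,2,2,26] for √180; ℓ=4 ⇒ convergent index 3
step 0: (13, 1)  from 13·(1,0) + (0,1)
step 1: (27, 2)  from 2·(13,1) + (1,0)
step 2: (67, 5)  from 2·(27,2) + (13,1)
step 3: (161, 12)  from 2·(67,5) + (27,2)
fundamental: x₁=161, y₁=12  (since 25921 − 180·144 = 1)
k=2:  x_2 = 161·161+180·12·12 = 51841,  y_2 = 161·12+12·161 = 3864
k=3:  x_3 = 161·51841+180·12·3864 = 16692641,  y_3 = 161·3864+12·51841 = 1244196
k=4:  x_4 = 161·16692641+180·12·1244196 = 5374978561,  y_4 = 161·1244196+12·16692641 = 400627248
k=5:  x_5 = 161·5374978561+180·12·400627248 = 1730726404001,  y_5 = 161·400627248+12·5374978561 = 129000729660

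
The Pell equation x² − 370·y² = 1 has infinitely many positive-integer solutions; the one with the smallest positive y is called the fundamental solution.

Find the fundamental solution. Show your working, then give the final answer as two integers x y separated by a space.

213859 11118

√370 → a₀=19, period (4,4,38); ℓ=3 odd so k=5
k=0  a_k=19  p_k/q_k = 19/1
…
k=2  a_k=4  p_k/q_k = 327/17
k=3  a_k=38  p_k/q_k = 12503/650
k=4  a_k=4  p_k/q_k = 50339/2617
k=5  a_k=4  p_k/q_k = 213859/11118
→ (213859, 11118).  Check: 213859²=45735671881, 370·11118²=45735671880, difference 1.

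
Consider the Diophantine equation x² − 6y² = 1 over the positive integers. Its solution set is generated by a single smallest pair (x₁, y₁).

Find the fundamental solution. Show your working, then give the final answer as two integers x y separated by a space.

√6 → a₀=2, period (2,4); ℓ=2 even so k=1
step 0: (2, 1)  from 2·(1,0) + (0,1)
step 1: (5, 2)  from 2·(2,1) + (1,0)
(x₁, y₁) = (5, 2);  5² − 6·2² = 1 ✓

5 2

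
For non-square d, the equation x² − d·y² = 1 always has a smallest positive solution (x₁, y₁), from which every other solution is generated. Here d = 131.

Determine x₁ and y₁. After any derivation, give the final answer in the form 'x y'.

√131 = [11; 2,4,11,4,2,22, …], period ℓ=6 (even) → k=5
step 0: (11, 1)  from 11·(1,0) + (0,1)
step 1: (23, 2)  from 2·(11,1) + (1,0)
step 2: (103, 9)  from 4·(23,2) + (11,1)
step 3: (1156, 101)  from 11·(103,9) + (23,2)
step 4: (4727, 413)  from 4·(1156,101) + (103,9)
step 5: (10610, 927)  from 2·(4727,413) + (1156,101)
→ (10610, 927).  Check: 10610²=112572100, 131·927²=112572099, difference 1.

10610 927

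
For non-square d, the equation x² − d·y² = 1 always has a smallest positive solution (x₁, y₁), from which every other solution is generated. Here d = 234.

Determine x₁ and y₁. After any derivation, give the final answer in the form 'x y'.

5201 340

[15; 3,2,1,2,1,2,3,30] for √234; ℓ=8 ⇒ convergent index 7
step 0: (15, 1)  from 15·(1,0) + (0,1)
step 1: (46, 3)  from 3·(15,1) + (1,0)
step 2: (107, 7)  from 2·(46,3) + (15,1)
step 3: (153, 10)  from 1·(107,7) + (46,3)
…
step 5: (566, 37)  from 1·(413,27) + (153,10)
step 6: (1545, 101)  from 2·(566,37) + (413,27)
step 7: (5201, 340)  from 3·(1545,101) + (566,37)
fundamental: x₁=5201, y₁=340  (since 27050401 − 234·115600 = 1)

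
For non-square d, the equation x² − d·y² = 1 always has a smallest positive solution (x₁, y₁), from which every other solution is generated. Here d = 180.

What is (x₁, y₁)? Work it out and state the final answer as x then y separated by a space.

161 12

√180 → a₀=13, period (2,2,2,26); ℓ=4 even so k=3
step 0: (13, 1)  from 13·(1,0) + (0,1)
step 1: (27, 2)  from 2·(13,1) + (1,0)
step 2: (67, 5)  from 2·(27,2) + (13,1)
step 3: (161, 12)  from 2·(67,5) + (27,2)
(x₁, y₁) = (161, 12);  161² − 180·12² = 1 ✓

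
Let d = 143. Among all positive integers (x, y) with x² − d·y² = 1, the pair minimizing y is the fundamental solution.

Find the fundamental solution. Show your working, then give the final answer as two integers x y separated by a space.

12 1

√143 = [11; 1,22, …], period ℓ=2 (even) → k=1
step 0: (11, 1)  from 11·(1,0) + (0,1)
step 1: (12, 1)  from 1·(11,1) + (1,0)
fundamental: x₁=12, y₁=1  (since 144 − 143·1 = 1)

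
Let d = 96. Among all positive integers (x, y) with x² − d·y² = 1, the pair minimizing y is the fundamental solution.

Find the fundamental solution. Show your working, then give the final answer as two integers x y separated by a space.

49 5

√96 → a₀=9, period (1,3,1,18); ℓ=4 even so k=3
a_0=9:  p_0=9·1+0=9,  q_0=9·0+1=1
…
a_2=3:  p_2=3·10+9=39,  q_2=3·1+1=4
a_3=1:  p_3=1·39+10=49,  q_3=1·4+1=5
(x₁, y₁) = (49, 5);  49² − 96·5² = 1 ✓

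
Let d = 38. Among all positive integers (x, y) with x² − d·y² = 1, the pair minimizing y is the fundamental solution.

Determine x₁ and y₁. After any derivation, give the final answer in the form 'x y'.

√38 = [6; 6,12, …], period ℓ=2 (even) → k=1
k=0  a_k=6  p_k/q_k = 6/1
k=1  a_k=6  p_k/q_k = 37/6
(x₁, y₁) = (37, 6);  37² − 38·6² = 1 ✓

37 6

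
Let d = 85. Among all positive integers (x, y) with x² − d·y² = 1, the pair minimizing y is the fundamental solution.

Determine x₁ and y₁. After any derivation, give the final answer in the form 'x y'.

[9; 4,1,1,4,18] for √85; ℓ=5 ⇒ convergent index 9
i=0: a=9 ⇒ p=9, q=1
…
i=2: a=1 ⇒ p=46, q=5
…
i=4: a=4 ⇒ p=378, q=41
i=5: a=18 ⇒ p=6887, q=747
i=6: a=4 ⇒ p=27926, q=3029
i=7: a=1 ⇒ p=34813, q=3776
i=8: a=1 ⇒ p=62739, q=6805
i=9: a=4 ⇒ p=285769, q=30996
fundamental: x₁=285769, y₁=30996  (since 81663921361 − 85·960752016 = 1)

285769 30996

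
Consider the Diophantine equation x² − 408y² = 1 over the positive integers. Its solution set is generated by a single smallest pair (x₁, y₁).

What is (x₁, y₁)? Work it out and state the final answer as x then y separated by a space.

101 5

[20; 5,40] for √408; ℓ=2 ⇒ convergent index 1
k=0  a_k=20  p_k/q_k = 20/1
k=1  a_k=5  p_k/q_k = 101/5
(x₁, y₁) = (101, 5);  101² − 408·5² = 1 ✓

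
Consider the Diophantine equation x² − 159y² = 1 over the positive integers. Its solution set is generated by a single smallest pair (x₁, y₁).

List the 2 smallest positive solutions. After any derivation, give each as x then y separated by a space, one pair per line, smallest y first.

1324 105
3505951 278040

d=159: √d = [12; 1,1,1,1,3,1,1,1,1,24] (ℓ=10, even), read p_9/q_9
i=0: a=12 ⇒ p=12, q=1
…
i=2: a=1 ⇒ p=25, q=2
i=3: a=1 ⇒ p=38, q=3
…
i=5: a=3 ⇒ p=227, q=18
i=6: a=1 ⇒ p=290, q=23
i=7: a=1 ⇒ p=517, q=41
i=8: a=1 ⇒ p=807, q=64
i=9: a=1 ⇒ p=1324, q=105
→ (1324, 105).  Check: 1324²=1752976, 159·105²=1752975, difference 1.
(1324+105√159)^2 = 3505951 + 278040√159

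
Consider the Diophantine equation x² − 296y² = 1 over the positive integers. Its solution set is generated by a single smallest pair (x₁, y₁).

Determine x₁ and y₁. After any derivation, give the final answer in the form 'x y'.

[17; 4,1,7,1,4,34] for √296; ℓ=6 ⇒ convergent index 5
i=0: a=17 ⇒ p=17, q=1
i=1: a=4 ⇒ p=69, q=4
i=2: a=1 ⇒ p=86, q=5
i=3: a=7 ⇒ p=671, q=39
i=4: a=1 ⇒ p=757, q=44
i=5: a=4 ⇒ p=3699, q=215
→ (3699, 215).  Check: 3699²=13682601, 296·215²=13682600, difference 1.

3699 215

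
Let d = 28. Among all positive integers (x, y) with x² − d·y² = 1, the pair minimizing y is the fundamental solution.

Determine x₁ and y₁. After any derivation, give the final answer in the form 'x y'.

d=28: √d = [5; 3,2,3,10] (ℓ=4, even), read p_3/q_3
a_0=5:  p_0=5·1+0=5,  q_0=5·0+1=1
a_1=3:  p_1=3·5+1=16,  q_1=3·1+0=3
a_2=2:  p_2=2·16+5=37,  q_2=2·3+1=7
a_3=3:  p_3=3·37+16=127,  q_3=3·7+3=24
(x₁, y₁) = (127, 24);  127² − 28·24² = 1 ✓

127 24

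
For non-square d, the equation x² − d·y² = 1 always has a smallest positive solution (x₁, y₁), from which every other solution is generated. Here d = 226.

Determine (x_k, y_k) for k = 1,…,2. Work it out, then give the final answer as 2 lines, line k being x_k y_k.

√226 = [15; 30, …], period ℓ=1 (odd) → k=1
step 0: (15, 1)  from 15·(1,0) + (0,1)
step 1: (451, 30)  from 30·(15,1) + (1,0)
fundamental: x₁=451, y₁=30  (since 203401 − 226·900 = 1)
n=2: (451,30)∘(451,30) = (451·451+226·30·30, 451·30+30·451) = (406801,27060)

451 30
406801 27060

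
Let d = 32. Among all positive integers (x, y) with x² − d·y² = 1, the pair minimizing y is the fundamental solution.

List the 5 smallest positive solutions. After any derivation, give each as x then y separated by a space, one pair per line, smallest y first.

17 3
577 102
19601 3465
665857 117708
22619537 3998607

√32 = [5; 1,1,1,10, …], period ℓ=4 (even) → k=3
a_0=5:  p_0=5·1+0=5,  q_0=5·0+1=1
a_1=1:  p_1=1·5+1=6,  q_1=1·1+0=1
a_2=1:  p_2=1·6+5=11,  q_2=1·1+1=2
a_3=1:  p_3=1·11+6=17,  q_3=1·2+1=3
fundamental: x₁=17, y₁=3  (since 289 − 32·9 = 1)
n=2: (17,3)∘(17,3) = (17·17+32·3·3, 17·3+3·17) = (577,102)
n=3: (577,102)∘(17,3) = (17·577+32·3·102, 17·102+3·577) = (19601,3465)
n=4: (19601,3465)∘(17,3) = (17·19601+32·3·3465, 17·3465+3·19601) = (665857,117708)
n=5: (665857,117708)∘(17,3) = (17·665857+32·3·117708, 17·117708+3·665857) = (22619537,3998607)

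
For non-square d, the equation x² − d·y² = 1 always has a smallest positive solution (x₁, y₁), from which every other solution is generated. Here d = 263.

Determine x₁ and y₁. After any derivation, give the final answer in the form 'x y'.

[16; 4,1,1,1,1,15,1,1,1,1,4,32] for √263; ℓ=12 ⇒ convergent index 11
k=0  a_k=16  p_k/q_k = 16/1
k=1  a_k=4  p_k/q_k = 65/4
…
k=5  a_k=1  p_k/q_k = 373/23
k=6  a_k=15  p_k/q_k = 5822/359
…
k=9  a_k=1  p_k/q_k = 18212/1123
k=10  a_k=1  p_k/q_k = 30229/1864
k=11  a_k=4  p_k/q_k = 139128/8579
fundamental: x₁=139128, y₁=8579  (since 19356600384 − 263·73599241 = 1)

139128 8579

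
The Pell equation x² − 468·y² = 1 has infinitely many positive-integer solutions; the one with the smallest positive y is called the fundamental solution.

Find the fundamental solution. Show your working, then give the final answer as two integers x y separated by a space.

649 30

√468 = [21; 1,1,1,2,1,1,1,42, …], period ℓ=8 (even) → k=7
a_0=21:  p_0=21·1+0=21,  q_0=21·0+1=1
a_1=1:  p_1=1·21+1=22,  q_1=1·1+0=1
a_2=1:  p_2=1·22+21=43,  q_2=1·1+1=2
…
a_4=2:  p_4=2·65+43=173,  q_4=2·3+2=8
a_5=1:  p_5=1·173+65=238,  q_5=1·8+3=11
a_6=1:  p_6=1·238+173=411,  q_6=1·11+8=19
a_7=1:  p_7=1·411+238=649,  q_7=1·19+11=30
(x₁, y₁) = (649, 30);  649² − 468·30² = 1 ✓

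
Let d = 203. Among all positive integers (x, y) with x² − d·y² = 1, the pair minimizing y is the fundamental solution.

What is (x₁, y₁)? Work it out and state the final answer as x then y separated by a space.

[14; 4,28] for √203; ℓ=2 ⇒ convergent index 1
a_0=14:  p_0=14·1+0=14,  q_0=14·0+1=1
a_1=4:  p_1=4·14+1=57,  q_1=4·1+0=4
→ (57, 4).  Check: 57²=3249, 203·4²=3248, difference 1.

57 4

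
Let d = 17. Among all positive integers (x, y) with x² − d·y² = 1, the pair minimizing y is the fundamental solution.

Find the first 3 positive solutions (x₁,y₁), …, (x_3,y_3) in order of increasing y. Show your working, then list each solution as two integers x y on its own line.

d=17: √d = [4; 8] (ℓ=1, odd), read p_1/q_1
k=0  a_k=4  p_k/q_k = 4/1
k=1  a_k=8  p_k/q_k = 33/8
(x₁, y₁) = (33, 8);  33² − 17·8² = 1 ✓
(33+8√17)^2 = 2177 + 528√17
(33+8√17)^3 = 143649 + 34840√17

33 8
2177 528
143649 34840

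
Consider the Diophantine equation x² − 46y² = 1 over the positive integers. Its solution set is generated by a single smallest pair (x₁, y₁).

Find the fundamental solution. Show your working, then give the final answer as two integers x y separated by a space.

[6; 1,3,1,1,2,6,2,1,1,3,1,12] for √46; ℓ=12 ⇒ convergent index 11
i=0: a=6 ⇒ p=6, q=1
…
i=2: a=3 ⇒ p=27, q=4
…
i=4: a=1 ⇒ p=61, q=9
i=5: a=2 ⇒ p=156, q=23
i=6: a=6 ⇒ p=997, q=147
i=7: a=2 ⇒ p=2150, q=317
…
i=9: a=1 ⇒ p=5297, q=781
i=10: a=3 ⇒ p=19038, q=2807
i=11: a=1 ⇒ p=24335, q=3588
(x₁, y₁) = (24335, 3588);  24335² − 46·3588² = 1 ✓

24335 3588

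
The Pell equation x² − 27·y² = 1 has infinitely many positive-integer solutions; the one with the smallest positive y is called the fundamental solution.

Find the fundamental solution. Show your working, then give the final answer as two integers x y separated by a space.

26 5

√27 → a₀=5, period (5,10); ℓ=2 even so k=1
k=0  a_k=5  p_k/q_k = 5/1
k=1  a_k=5  p_k/q_k = 26/5
fundamental: x₁=26, y₁=5  (since 676 − 27·25 = 1)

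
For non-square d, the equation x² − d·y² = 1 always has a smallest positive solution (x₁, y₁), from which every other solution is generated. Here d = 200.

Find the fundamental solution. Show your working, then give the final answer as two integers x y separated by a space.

√200 → a₀=14, period (7,28); ℓ=2 even so k=1
step 0: (14, 1)  from 14·(1,0) + (0,1)
step 1: (99, 7)  from 7·(14,1) + (1,0)
(x₁, y₁) = (99, 7);  99² − 200·7² = 1 ✓

99 7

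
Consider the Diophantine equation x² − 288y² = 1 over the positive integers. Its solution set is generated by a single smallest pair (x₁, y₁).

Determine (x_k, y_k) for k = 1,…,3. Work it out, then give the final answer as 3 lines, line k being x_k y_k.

[16; 1,32] for √288; ℓ=2 ⇒ convergent index 1
i=0: a=16 ⇒ p=16, q=1
i=1: a=1 ⇒ p=17, q=1
(x₁, y₁) = (17, 1);  17² − 288·1² = 1 ✓
k=2:  x_2 = 17·17+288·1·1 = 577,  y_2 = 17·1+1·17 = 34
k=3:  x_3 = 17·577+288·1·34 = 19601,  y_3 = 17·34+1·577 = 1155

17 1
577 34
19601 1155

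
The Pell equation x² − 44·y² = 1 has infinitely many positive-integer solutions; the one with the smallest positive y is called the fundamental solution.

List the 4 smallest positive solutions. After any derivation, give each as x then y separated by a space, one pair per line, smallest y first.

[6; 1,1,1,2,1,1,1,12] for √44; ℓ=8 ⇒ convergent index 7
k=0  a_k=6  p_k/q_k = 6/1
k=1  a_k=1  p_k/q_k = 7/1
…
k=3  a_k=1  p_k/q_k = 20/3
…
k=5  a_k=1  p_k/q_k = 73/11
k=6  a_k=1  p_k/q_k = 126/19
k=7  a_k=1  p_k/q_k = 199/30
(x₁, y₁) = (199, 30);  199² − 44·30² = 1 ✓
(x_2, y_2) = (199·199 + 44·30·30, 199·30 + 30·199) = (79201, 11940)
(x_3, y_3) = (199·79201 + 44·30·11940, 199·11940 + 30·79201) = (31521799, 4752090)
(x_4, y_4) = (199·31521799 + 44·30·4752090, 199·4752090 + 30·31521799) = (12545596801, 1891319880)

199 30
79201 11940
31521799 4752090
12545596801 1891319880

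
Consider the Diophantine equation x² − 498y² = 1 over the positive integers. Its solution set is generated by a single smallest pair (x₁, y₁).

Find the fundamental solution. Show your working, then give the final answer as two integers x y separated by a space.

179777 8056

√498 → a₀=22, period (3,6,22,6,3,44); ℓ=6 even so k=5
k=0  a_k=22  p_k/q_k = 22/1
…
k=4  a_k=6  p_k/q_k = 56794/2545
k=5  a_k=3  p_k/q_k = 179777/8056
→ (179777, 8056).  Check: 179777²=32319769729, 498·8056²=32319769728, difference 1.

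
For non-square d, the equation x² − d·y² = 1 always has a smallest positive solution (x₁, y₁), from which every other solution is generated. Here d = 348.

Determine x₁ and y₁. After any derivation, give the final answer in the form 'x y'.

1567 84

d=348: √d = [18; 1,1,1,8,1,1,1,36] (ℓ=8, even), read p_7/q_7
step 0: (18, 1)  from 18·(1,0) + (0,1)
step 1: (19, 1)  from 1·(18,1) + (1,0)
step 2: (37, 2)  from 1·(19,1) + (18,1)
step 3: (56, 3)  from 1·(37,2) + (19,1)
…
step 6: (1026, 55)  from 1·(541,29) + (485,26)
step 7: (1567, 84)  from 1·(1026,55) + (541,29)
→ (1567, 84).  Check: 1567²=2455489, 348·84²=2455488, difference 1.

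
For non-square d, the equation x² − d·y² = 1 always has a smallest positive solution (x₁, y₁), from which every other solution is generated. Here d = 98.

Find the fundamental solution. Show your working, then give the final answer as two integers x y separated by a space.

99 10

d=98: √d = [9; 1,8,1,18] (ℓ=4, even), read p_3/q_3
a_0=9:  p_0=9·1+0=9,  q_0=9·0+1=1
…
a_2=8:  p_2=8·10+9=89,  q_2=8·1+1=9
a_3=1:  p_3=1·89+10=99,  q_3=1·9+1=10
fundamental: x₁=99, y₁=10  (since 9801 − 98·100 = 1)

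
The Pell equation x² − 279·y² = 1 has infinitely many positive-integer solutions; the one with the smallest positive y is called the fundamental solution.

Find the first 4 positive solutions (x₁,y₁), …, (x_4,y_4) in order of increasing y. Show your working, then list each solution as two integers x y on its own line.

1520 91
4620799 276640
14047227440 840985509
42703566796801 2556595670720

d=279: √d = [16; 1,2,2,1,2,2,1,32] (ℓ=8, even), read p_7/q_7
a_0=16:  p_0=16·1+0=16,  q_0=16·0+1=1
…
a_2=2:  p_2=2·17+16=50,  q_2=2·1+1=3
a_3=2:  p_3=2·50+17=117,  q_3=2·3+1=7
…
a_6=2:  p_6=2·451+167=1069,  q_6=2·27+10=64
a_7=1:  p_7=1·1069+451=1520,  q_7=1·64+27=91
→ (1520, 91).  Check: 1520²=2310400, 279·91²=2310399, difference 1.
k=2:  x_2 = 1520·1520+279·91·91 = 4620799,  y_2 = 1520·91+91·1520 = 276640
k=3:  x_3 = 1520·4620799+279·91·276640 = 14047227440,  y_3 = 1520·276640+91·4620799 = 840985509
k=4:  x_4 = 1520·14047227440+279·91·840985509 = 42703566796801,  y_4 = 1520·840985509+91·14047227440 = 2556595670720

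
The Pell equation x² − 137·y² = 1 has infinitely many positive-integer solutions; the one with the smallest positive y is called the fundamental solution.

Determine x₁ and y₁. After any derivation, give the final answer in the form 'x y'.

6083073 519712

[11; 1,2,2,1,1,2,2,1,22] for √137; ℓ=9 ⇒ convergent index 17
i=0: a=11 ⇒ p=11, q=1
i=1: a=1 ⇒ p=12, q=1
…
i=3: a=2 ⇒ p=82, q=7
…
i=5: a=1 ⇒ p=199, q=17
i=6: a=2 ⇒ p=515, q=44
…
i=9: a=22 ⇒ p=39597, q=3383
…
i=13: a=1 ⇒ p=408178, q=34873
…
i=15: a=2 ⇒ p=1796332, q=153471
i=16: a=2 ⇒ p=4286741, q=366241
i=17: a=1 ⇒ p=6083073, q=519712
(x₁, y₁) = (6083073, 519712);  6083073² − 137·519712² = 1 ✓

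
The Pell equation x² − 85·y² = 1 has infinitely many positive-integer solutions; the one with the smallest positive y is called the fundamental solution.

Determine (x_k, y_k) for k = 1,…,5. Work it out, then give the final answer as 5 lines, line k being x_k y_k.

[9; 4,1,1,4,18] for √85; ℓ=5 ⇒ convergent index 9
step 0: (9, 1)  from 9·(1,0) + (0,1)
step 1: (37, 4)  from 4·(9,1) + (1,0)
step 2: (46, 5)  from 1·(37,4) + (9,1)
step 3: (83, 9)  from 1·(46,5) + (37,4)
…
step 6: (27926, 3029)  from 4·(6887,747) + (378,41)
…
step 8: (62739, 6805)  from 1·(34813,3776) + (27926,3029)
step 9: (285769, 30996)  from 4·(62739,6805) + (34813,3776)
fundamental: x₁=285769, y₁=30996  (since 81663921361 − 85·960752016 = 1)
(285769+30996√85)^2 = 163327842721 + 17715391848√85
(285769+30996√85)^3 = 93348068572789129 + 10125019625991228√85
(285769+30996√85)^4 = 53351968415791425367681 + 5786833466982059076816√85
(285769+30996√85)^5 = 30492677324331251603220874249 + 3307395226041867061019271780√85

285769 30996
163327842721 17715391848
93348068572789129 10125019625991228
53351968415791425367681 5786833466982059076816
30492677324331251603220874249 3307395226041867061019271780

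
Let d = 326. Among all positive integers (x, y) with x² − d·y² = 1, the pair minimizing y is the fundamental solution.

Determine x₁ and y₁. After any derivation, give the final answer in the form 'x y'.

325 18

√326 → a₀=18, period (18,36); ℓ=2 even so k=1
a_0=18:  p_0=18·1+0=18,  q_0=18·0+1=1
a_1=18:  p_1=18·18+1=325,  q_1=18·1+0=18
fundamental: x₁=325, y₁=18  (since 105625 − 326·324 = 1)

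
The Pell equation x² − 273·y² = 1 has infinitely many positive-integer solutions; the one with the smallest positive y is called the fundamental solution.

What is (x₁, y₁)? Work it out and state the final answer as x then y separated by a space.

√273 → a₀=16, period (1,1,10,1,1,32); ℓ=6 even so k=5
a_0=16:  p_0=16·1+0=16,  q_0=16·0+1=1
a_1=1:  p_1=1·16+1=17,  q_1=1·1+0=1
a_2=1:  p_2=1·17+16=33,  q_2=1·1+1=2
…
a_4=1:  p_4=1·347+33=380,  q_4=1·21+2=23
a_5=1:  p_5=1·380+347=727,  q_5=1·23+21=44
→ (727, 44).  Check: 727²=528529, 273·44²=528528, difference 1.

727 44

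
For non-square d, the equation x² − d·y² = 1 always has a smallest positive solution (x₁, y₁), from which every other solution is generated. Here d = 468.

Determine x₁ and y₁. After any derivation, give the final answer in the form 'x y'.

d=468: √d = [21; 1,1,1,2,1,1,1,42] (ℓ=8, even), read p_7/q_7
i=0: a=21 ⇒ p=21, q=1
…
i=6: a=1 ⇒ p=411, q=19
i=7: a=1 ⇒ p=649, q=30
(x₁, y₁) = (649, 30);  649² − 468·30² = 1 ✓

649 30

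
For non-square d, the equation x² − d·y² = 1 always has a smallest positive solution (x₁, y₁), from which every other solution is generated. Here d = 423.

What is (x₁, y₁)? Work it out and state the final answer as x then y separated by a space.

[20; 1,1,3,4,3,1,1,40] for √423; ℓ=8 ⇒ convergent index 7
a_0=20:  p_0=20·1+0=20,  q_0=20·0+1=1
a_1=1:  p_1=1·20+1=21,  q_1=1·1+0=1
a_2=1:  p_2=1·21+20=41,  q_2=1·1+1=2
a_3=3:  p_3=3·41+21=144,  q_3=3·2+1=7
a_4=4:  p_4=4·144+41=617,  q_4=4·7+2=30
a_5=3:  p_5=3·617+144=1995,  q_5=3·30+7=97
a_6=1:  p_6=1·1995+617=2612,  q_6=1·97+30=127
a_7=1:  p_7=1·2612+1995=4607,  q_7=1·127+97=224
→ (4607, 224).  Check: 4607²=21224449, 423·224²=21224448, difference 1.

4607 224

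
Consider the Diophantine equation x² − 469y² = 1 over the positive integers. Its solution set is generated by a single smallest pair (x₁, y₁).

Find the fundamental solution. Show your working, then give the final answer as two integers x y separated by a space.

[21; 1,1,1,10,6,10,1,1,1,42] for √469; ℓ=10 ⇒ convergent index 9
step 0: (21, 1)  from 21·(1,0) + (0,1)
step 1: (22, 1)  from 1·(21,1) + (1,0)
step 2: (43, 2)  from 1·(22,1) + (21,1)
step 3: (65, 3)  from 1·(43,2) + (22,1)
step 4: (693, 32)  from 10·(65,3) + (43,2)
…
step 6: (42923, 1982)  from 10·(4223,195) + (693,32)
step 7: (47146, 2177)  from 1·(42923,1982) + (4223,195)
step 8: (90069, 4159)  from 1·(47146,2177) + (42923,1982)
step 9: (137215, 6336)  from 1·(90069,4159) + (47146,2177)
→ (137215, 6336).  Check: 137215²=18827956225, 469·6336²=18827956224, difference 1.

137215 6336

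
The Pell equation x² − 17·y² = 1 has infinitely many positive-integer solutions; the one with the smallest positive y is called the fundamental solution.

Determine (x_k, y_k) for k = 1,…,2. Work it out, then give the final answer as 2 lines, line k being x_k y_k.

33 8
2177 528

√17 → a₀=4, period (8); ℓ=1 odd so k=1
a_0=4:  p_0=4·1+0=4,  q_0=4·0+1=1
a_1=8:  p_1=8·4+1=33,  q_1=8·1+0=8
→ (33, 8).  Check: 33²=1089, 17·8²=1088, difference 1.
k=2:  x_2 = 33·33+17·8·8 = 2177,  y_2 = 33·8+8·33 = 528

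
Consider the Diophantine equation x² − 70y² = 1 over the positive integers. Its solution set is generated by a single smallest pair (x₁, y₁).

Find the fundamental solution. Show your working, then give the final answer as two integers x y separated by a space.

251 30

d=70: √d = [8; 2,1,2,1,2,16] (ℓ=6, even), read p_5/q_5
k=0  a_k=8  p_k/q_k = 8/1
…
k=2  a_k=1  p_k/q_k = 25/3
k=3  a_k=2  p_k/q_k = 67/8
k=4  a_k=1  p_k/q_k = 92/11
k=5  a_k=2  p_k/q_k = 251/30
→ (251, 30).  Check: 251²=63001, 70·30²=63000, difference 1.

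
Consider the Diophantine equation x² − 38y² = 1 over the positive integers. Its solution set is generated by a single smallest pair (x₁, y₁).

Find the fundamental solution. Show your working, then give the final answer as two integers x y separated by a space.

√38 = [6; 6,12, …], period ℓ=2 (even) → k=1
step 0: (6, 1)  from 6·(1,0) + (0,1)
step 1: (37, 6)  from 6·(6,1) + (1,0)
fundamental: x₁=37, y₁=6  (since 1369 − 38·36 = 1)

37 6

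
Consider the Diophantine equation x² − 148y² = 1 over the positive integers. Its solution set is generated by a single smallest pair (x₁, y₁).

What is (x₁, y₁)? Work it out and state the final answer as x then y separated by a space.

√148 = [12; 6,24, …], period ℓ=2 (even) → k=1
step 0: (12, 1)  from 12·(1,0) + (0,1)
step 1: (73, 6)  from 6·(12,1) + (1,0)
fundamental: x₁=73, y₁=6  (since 5329 − 148·36 = 1)

73 6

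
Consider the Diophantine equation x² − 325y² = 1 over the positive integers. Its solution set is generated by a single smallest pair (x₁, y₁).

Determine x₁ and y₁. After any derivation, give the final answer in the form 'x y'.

649 36

d=325: √d = [18; 36] (ℓ=1, odd), read p_1/q_1
a_0=18:  p_0=18·1+0=18,  q_0=18·0+1=1
a_1=36:  p_1=36·18+1=649,  q_1=36·1+0=36
fundamental: x₁=649, y₁=36  (since 421201 − 325·1296 = 1)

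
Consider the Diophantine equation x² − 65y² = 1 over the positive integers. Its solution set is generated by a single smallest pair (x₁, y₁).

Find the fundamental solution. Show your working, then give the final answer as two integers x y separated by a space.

√65 → a₀=8, period (16); ℓ=1 odd so k=1
step 0: (8, 1)  from 8·(1,0) + (0,1)
step 1: (129, 16)  from 16·(8,1) + (1,0)
fundamental: x₁=129, y₁=16  (since 16641 − 65·256 = 1)

129 16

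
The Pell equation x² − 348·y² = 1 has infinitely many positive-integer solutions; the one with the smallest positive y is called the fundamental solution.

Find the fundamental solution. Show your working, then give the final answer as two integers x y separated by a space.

1567 84

d=348: √d = [18; 1,1,1,8,1,1,1,36] (ℓ=8, even), read p_7/q_7
step 0: (18, 1)  from 18·(1,0) + (0,1)
…
step 2: (37, 2)  from 1·(19,1) + (18,1)
…
step 5: (541, 29)  from 1·(485,26) + (56,3)
step 6: (1026, 55)  from 1·(541,29) + (485,26)
step 7: (1567, 84)  from 1·(1026,55) + (541,29)
fundamental: x₁=1567, y₁=84  (since 2455489 − 348·7056 = 1)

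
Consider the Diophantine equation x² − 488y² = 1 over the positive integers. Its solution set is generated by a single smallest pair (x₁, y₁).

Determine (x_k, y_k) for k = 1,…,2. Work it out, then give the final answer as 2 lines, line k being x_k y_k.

243 11
118097 5346

√488 → a₀=22, period (11,44); ℓ=2 even so k=1
step 0: (22, 1)  from 22·(1,0) + (0,1)
step 1: (243, 11)  from 11·(22,1) + (1,0)
fundamental: x₁=243, y₁=11  (since 59049 − 488·121 = 1)
k=2:  x_2 = 243·243+488·11·11 = 118097,  y_2 = 243·11+11·243 = 5346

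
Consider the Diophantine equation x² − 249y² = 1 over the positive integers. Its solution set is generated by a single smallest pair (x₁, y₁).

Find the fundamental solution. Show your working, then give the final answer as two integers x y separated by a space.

[15; 1,3,1,1,5,…,3,1,30] for √249; ℓ=16 ⇒ convergent index 15
step 0: (15, 1)  from 15·(1,0) + (0,1)
step 1: (16, 1)  from 1·(15,1) + (1,0)
…
step 6: (931, 59)  from 1·(789,50) + (142,9)
step 7: (3582, 227)  from 3·(931,59) + (789,50)
step 8: (36751, 2329)  from 10·(3582,227) + (931,59)
step 9: (113835, 7214)  from 3·(36751,2329) + (3582,227)
step 10: (150586, 9543)  from 1·(113835,7214) + (36751,2329)
step 11: (866765, 54929)  from 5·(150586,9543) + (113835,7214)
step 12: (1017351, 64472)  from 1·(866765,54929) + (150586,9543)
…
step 14: (6669699, 422675)  from 3·(1884116,119401) + (1017351,64472)
step 15: (8553815, 542076)  from 1·(6669699,422675) + (1884116,119401)
fundamental: x₁=8553815, y₁=542076  (since 73167751054225 − 249·293846389776 = 1)

8553815 542076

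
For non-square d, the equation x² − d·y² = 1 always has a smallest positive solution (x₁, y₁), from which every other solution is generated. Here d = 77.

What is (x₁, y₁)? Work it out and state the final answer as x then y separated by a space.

√77 = [8; 1,3,2,3,1,16, …], period ℓ=6 (even) → k=5
a_0=8:  p_0=8·1+0=8,  q_0=8·0+1=1
…
a_3=2:  p_3=2·35+9=79,  q_3=2·4+1=9
a_4=3:  p_4=3·79+35=272,  q_4=3·9+4=31
a_5=1:  p_5=1·272+79=351,  q_5=1·31+9=40
→ (351, 40).  Check: 351²=123201, 77·40²=123200, difference 1.

351 40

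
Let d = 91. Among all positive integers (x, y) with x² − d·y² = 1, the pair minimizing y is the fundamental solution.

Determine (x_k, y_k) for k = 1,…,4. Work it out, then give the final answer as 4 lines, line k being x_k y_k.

d=91: √d = [9; 1,1,5,1,5,1,1,18] (ℓ=8, even), read p_7/q_7
k=0  a_k=9  p_k/q_k = 9/1
k=1  a_k=1  p_k/q_k = 10/1
…
k=5  a_k=5  p_k/q_k = 725/76
k=6  a_k=1  p_k/q_k = 849/89
k=7  a_k=1  p_k/q_k = 1574/165
fundamental: x₁=1574, y₁=165  (since 2477476 − 91·27225 = 1)
k=2:  x_2 = 1574·1574+91·165·165 = 4954951,  y_2 = 1574·165+165·1574 = 519420
k=3:  x_3 = 1574·4954951+91·165·519420 = 15598184174,  y_3 = 1574·519420+165·4954951 = 1635133995
k=4:  x_4 = 1574·15598184174+91·165·1635133995 = 49103078824801,  y_4 = 1574·1635133995+165·15598184174 = 5147401296840

1574 165
4954951 519420
15598184174 1635133995
49103078824801 5147401296840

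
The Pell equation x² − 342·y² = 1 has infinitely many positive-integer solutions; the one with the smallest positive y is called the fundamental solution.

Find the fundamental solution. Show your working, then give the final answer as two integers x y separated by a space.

37 2

√342 = [18; 2,36, …], period ℓ=2 (even) → k=1
a_0=18:  p_0=18·1+0=18,  q_0=18·0+1=1
a_1=2:  p_1=2·18+1=37,  q_1=2·1+0=2
fundamental: x₁=37, y₁=2  (since 1369 − 342·4 = 1)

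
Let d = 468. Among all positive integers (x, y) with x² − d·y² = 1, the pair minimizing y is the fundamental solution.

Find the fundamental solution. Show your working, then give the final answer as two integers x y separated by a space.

649 30

√468 = [21; 1,1,1,2,1,1,1,42, …], period ℓ=8 (even) → k=7
k=0  a_k=21  p_k/q_k = 21/1
…
k=6  a_k=1  p_k/q_k = 411/19
k=7  a_k=1  p_k/q_k = 649/30
fundamental: x₁=649, y₁=30  (since 421201 − 468·900 = 1)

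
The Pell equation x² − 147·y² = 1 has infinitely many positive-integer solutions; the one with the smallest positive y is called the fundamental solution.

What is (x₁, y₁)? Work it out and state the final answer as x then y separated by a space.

97 8

d=147: √d = [12; 8,24] (ℓ=2, even), read p_1/q_1
k=0  a_k=12  p_k/q_k = 12/1
k=1  a_k=8  p_k/q_k = 97/8
(x₁, y₁) = (97, 8);  97² − 147·8² = 1 ✓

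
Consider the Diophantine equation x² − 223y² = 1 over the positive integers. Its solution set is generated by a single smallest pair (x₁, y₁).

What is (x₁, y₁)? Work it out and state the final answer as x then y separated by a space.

√223 = [14; 1,13,1,28, …], period ℓ=4 (even) → k=3
k=0  a_k=14  p_k/q_k = 14/1
k=1  a_k=1  p_k/q_k = 15/1
k=2  a_k=13  p_k/q_k = 209/14
k=3  a_k=1  p_k/q_k = 224/15
→ (224, 15).  Check: 224²=50176, 223·15²=50175, difference 1.

224 15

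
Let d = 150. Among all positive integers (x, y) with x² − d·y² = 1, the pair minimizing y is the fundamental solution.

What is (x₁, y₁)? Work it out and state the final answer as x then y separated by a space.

49 4

√150 → a₀=12, period (4,24); ℓ=2 even so k=1
k=0  a_k=12  p_k/q_k = 12/1
k=1  a_k=4  p_k/q_k = 49/4
fundamental: x₁=49, y₁=4  (since 2401 − 150·16 = 1)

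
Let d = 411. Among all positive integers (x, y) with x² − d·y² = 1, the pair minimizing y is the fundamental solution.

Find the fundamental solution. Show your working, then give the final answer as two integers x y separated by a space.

49730 2453

d=411: √d = [20; 3,1,1,1,19,1,1,1,3,40] (ℓ=10, even), read p_9/q_9
i=0: a=20 ⇒ p=20, q=1
…
i=8: a=1 ⇒ p=13583, q=670
i=9: a=3 ⇒ p=49730, q=2453
fundamental: x₁=49730, y₁=2453  (since 2473072900 − 411·6017209 = 1)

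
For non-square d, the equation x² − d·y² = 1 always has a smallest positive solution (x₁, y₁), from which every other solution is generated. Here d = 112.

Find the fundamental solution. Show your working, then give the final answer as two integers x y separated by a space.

127 12

[10; 1,1,2,1,1,20] for √112; ℓ=6 ⇒ convergent index 5
a_0=10:  p_0=10·1+0=10,  q_0=10·0+1=1
…
a_2=1:  p_2=1·11+10=21,  q_2=1·1+1=2
…
a_4=1:  p_4=1·53+21=74,  q_4=1·5+2=7
a_5=1:  p_5=1·74+53=127,  q_5=1·7+5=12
(x₁, y₁) = (127, 12);  127² − 112·12² = 1 ✓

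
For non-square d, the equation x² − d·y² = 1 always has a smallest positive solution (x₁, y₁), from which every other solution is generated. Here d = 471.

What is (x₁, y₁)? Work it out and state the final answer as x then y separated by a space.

7838695 361188

√471 = [21; 1,2,2,1,3,…,2,1,42, …], period ℓ=14 (even) → k=13
i=0: a=21 ⇒ p=21, q=1
…
i=2: a=2 ⇒ p=65, q=3
i=3: a=2 ⇒ p=152, q=7
i=4: a=1 ⇒ p=217, q=10
i=5: a=3 ⇒ p=803, q=37
…
i=7: a=14 ⇒ p=48809, q=2249
i=8: a=4 ⇒ p=198665, q=9154
…
i=11: a=2 ⇒ p=2331742, q=107441
i=12: a=2 ⇒ p=5506953, q=253747
i=13: a=1 ⇒ p=7838695, q=361188
fundamental: x₁=7838695, y₁=361188  (since 61445139303025 − 471·130456771344 = 1)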